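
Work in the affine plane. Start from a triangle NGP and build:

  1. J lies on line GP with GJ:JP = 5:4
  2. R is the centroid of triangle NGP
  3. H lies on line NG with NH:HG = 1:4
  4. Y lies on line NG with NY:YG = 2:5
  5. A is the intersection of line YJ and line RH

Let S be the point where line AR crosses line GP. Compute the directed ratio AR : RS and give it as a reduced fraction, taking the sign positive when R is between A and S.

Work in coordinates with N = (0, 0), G = (1, 0), P = (0, 1).
1. J lies on line GP with GJ:JP = 5:4 ⇒ J = (4/9, 5/9)
2. R is the centroid of triangle NGP ⇒ R = (1/3, 1/3)
3. H lies on line NG with NH:HG = 1:4 ⇒ H = (1/5, 0)
4. Y lies on line NG with NY:YG = 2:5 ⇒ Y = (2/7, 0)
5. A is the intersection of line YJ and line RH ⇒ A = (1/2, 3/4)
line AR meets GP at S = (3/7, 4/7)
R = A + t·(S−A) with t = 7/3, so AR:RS = 7/3:-4/3

AR:RS = -7/4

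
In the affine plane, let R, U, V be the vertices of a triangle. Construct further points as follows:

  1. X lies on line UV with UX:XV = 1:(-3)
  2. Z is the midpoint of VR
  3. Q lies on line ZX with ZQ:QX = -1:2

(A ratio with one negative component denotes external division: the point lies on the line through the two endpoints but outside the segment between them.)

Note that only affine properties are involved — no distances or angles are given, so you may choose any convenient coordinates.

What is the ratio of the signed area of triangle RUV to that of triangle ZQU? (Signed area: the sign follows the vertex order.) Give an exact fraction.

Set R = (0, 0), U = (1, 0), V = (0, 1); any affine frame gives the same invariant.
1. X lies on line UV with UX:XV = 1:(-3) ⇒ X = (3/2, -1/2)
2. Z is the midpoint of VR ⇒ Z = (0, 1/2)
3. Q lies on line ZX with ZQ:QX = -1:2 ⇒ Q = (-3/2, 3/2)
2·[RUV] = 1, 2·[ZQU] = -1/4
[RUV]:[ZQU] = 1:-1/4 = -4

[RUV]:[ZQU] = -4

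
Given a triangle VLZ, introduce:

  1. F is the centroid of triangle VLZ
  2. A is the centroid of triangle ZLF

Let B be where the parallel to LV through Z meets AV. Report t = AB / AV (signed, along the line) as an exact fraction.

Work in coordinates with V = (0, 0), L = (1, 0), Z = (0, 1).
1. F is the centroid of triangle VLZ ⇒ F = (1/3, 1/3)
2. A is the centroid of triangle ZLF ⇒ A = (4/9, 4/9)
through Z parallel to LV: direction (-1, 0); meets AV at B = (1, 1)
B = A + t·(V−A) with t = -5/4

t = -5/4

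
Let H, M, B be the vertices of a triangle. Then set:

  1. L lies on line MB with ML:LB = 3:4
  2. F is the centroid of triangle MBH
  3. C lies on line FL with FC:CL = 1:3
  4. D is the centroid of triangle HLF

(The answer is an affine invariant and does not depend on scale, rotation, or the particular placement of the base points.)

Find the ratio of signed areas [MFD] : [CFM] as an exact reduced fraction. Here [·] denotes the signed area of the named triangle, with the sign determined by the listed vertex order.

Assign H = (0, 0), M = (1, 0), B = (0, 1) — the answer is frame-independent, so this choice is without loss of generality.
1. L lies on line MB with ML:LB = 3:4 ⇒ L = (4/7, 3/7)
2. F is the centroid of triangle MBH ⇒ F = (1/3, 1/3)
3. C lies on line FL with FC:CL = 1:3 ⇒ C = (11/28, 5/14)
4. D is the centroid of triangle HLF ⇒ D = (19/63, 16/63)
2·[MFD] = 4/63, 2·[CFM] = 1/28
[MFD]:[CFM] = 4/63:1/28 = 16/9

[MFD]:[CFM] = 16/9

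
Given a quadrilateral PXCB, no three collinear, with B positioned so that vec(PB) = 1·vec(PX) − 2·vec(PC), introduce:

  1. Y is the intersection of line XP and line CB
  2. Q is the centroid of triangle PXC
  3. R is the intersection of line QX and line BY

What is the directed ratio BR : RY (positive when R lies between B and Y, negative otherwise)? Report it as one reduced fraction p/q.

BR:RY = -6

Choose coordinates P = (0, 0), X = (1, 0), C = (0, 1), B = (1, -2).
1. Y is the intersection of line XP and line CB ⇒ Y = (1/3, 0)
2. Q is the centroid of triangle PXC ⇒ Q = (1/3, 1/3)
3. R is the intersection of line QX and line BY ⇒ R = (1/5, 2/5)
R = B + t·(Y−B) with t = 6/5, so BR:RY = t:(1−t) = 6/5:-1/5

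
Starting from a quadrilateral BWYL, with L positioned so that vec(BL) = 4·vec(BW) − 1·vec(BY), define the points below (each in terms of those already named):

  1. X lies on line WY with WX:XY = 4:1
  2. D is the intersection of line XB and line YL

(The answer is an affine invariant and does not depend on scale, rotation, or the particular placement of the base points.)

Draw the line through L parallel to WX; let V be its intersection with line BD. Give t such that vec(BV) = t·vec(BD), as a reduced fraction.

t = 27/10

Set B = (0, 0), W = (1, 0), Y = (0, 1), L = (4, -1); any affine frame gives the same invariant.
1. X lies on line WY with WX:XY = 4:1 ⇒ X = (1/5, 4/5)
2. D is the intersection of line XB and line YL ⇒ D = (2/9, 8/9)
through L parallel to WX: direction (-4/5, 4/5); meets BD at V = (3/5, 12/5)
V = B + t·(D−B) with t = 27/10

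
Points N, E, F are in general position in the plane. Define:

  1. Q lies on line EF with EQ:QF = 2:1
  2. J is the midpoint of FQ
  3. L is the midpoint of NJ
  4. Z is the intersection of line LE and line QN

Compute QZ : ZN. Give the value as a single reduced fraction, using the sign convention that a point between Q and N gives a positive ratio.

Assign N = (0, 0), E = (1, 0), F = (0, 1) — the answer is frame-independent, so this choice is without loss of generality.
1. Q lies on line EF with EQ:QF = 2:1 ⇒ Q = (1/3, 2/3)
2. J is the midpoint of FQ ⇒ J = (1/6, 5/6)
3. L is the midpoint of NJ ⇒ L = (1/12, 5/12)
4. Z is the intersection of line LE and line QN ⇒ Z = (5/27, 10/27)
Z = Q + t·(N−Q) with t = 4/9, so QZ:ZN = t:(1−t) = 4/9:5/9

QZ:ZN = 4/5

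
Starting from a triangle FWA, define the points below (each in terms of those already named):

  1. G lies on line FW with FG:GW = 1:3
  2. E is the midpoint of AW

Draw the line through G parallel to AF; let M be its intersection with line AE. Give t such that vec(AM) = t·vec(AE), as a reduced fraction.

Work in coordinates with F = (0, 0), W = (1, 0), A = (0, 1).
1. G lies on line FW with FG:GW = 1:3 ⇒ G = (1/4, 0)
2. E is the midpoint of AW ⇒ E = (1/2, 1/2)
through G parallel to AF: direction (0, -1); meets AE at M = (1/4, 3/4)
M = A + t·(E−A) with t = 1/2

t = 1/2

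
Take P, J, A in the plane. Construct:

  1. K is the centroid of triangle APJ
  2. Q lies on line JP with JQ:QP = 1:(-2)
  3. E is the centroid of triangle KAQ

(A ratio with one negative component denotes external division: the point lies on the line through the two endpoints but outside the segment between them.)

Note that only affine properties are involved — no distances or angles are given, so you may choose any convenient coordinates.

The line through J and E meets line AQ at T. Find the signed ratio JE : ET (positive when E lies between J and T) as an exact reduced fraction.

Set P = (0, 0), J = (1, 0), A = (0, 1); any affine frame gives the same invariant.
1. K is the centroid of triangle APJ ⇒ K = (1/3, 1/3)
2. Q lies on line JP with JQ:QP = 1:(-2) ⇒ Q = (2, 0)
3. E is the centroid of triangle KAQ ⇒ E = (7/9, 4/9)
line JE meets AQ at T = (2/3, 2/3)
E = J + t·(T−J) with t = 2/3, so JE:ET = 2/3:1/3

JE:ET = 2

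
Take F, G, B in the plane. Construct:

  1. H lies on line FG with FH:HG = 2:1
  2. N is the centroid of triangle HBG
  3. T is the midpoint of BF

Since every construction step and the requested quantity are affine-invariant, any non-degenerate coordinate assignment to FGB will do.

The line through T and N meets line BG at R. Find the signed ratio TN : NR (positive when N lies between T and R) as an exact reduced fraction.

TN:NR = 7/2

Work in coordinates with F = (0, 0), G = (1, 0), B = (0, 1).
1. H lies on line FG with FH:HG = 2:1 ⇒ H = (2/3, 0)
2. N is the centroid of triangle HBG ⇒ N = (5/9, 1/3)
3. T is the midpoint of BF ⇒ T = (0, 1/2)
line TN meets BG at R = (5/7, 2/7)
N = T + t·(R−T) with t = 7/9, so TN:NR = 7/9:2/9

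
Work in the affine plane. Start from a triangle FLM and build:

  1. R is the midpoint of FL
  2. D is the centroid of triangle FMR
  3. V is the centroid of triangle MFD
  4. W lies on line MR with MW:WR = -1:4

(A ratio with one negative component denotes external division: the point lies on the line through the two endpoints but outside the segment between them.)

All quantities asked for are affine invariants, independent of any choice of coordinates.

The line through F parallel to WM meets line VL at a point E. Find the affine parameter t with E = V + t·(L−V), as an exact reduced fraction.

t = -5/13

Assign F = (0, 0), L = (1, 0), M = (0, 1) — the answer is frame-independent, so this choice is without loss of generality.
1. R is the midpoint of FL ⇒ R = (1/2, 0)
2. D is the centroid of triangle FMR ⇒ D = (1/6, 1/3)
3. V is the centroid of triangle MFD ⇒ V = (1/18, 4/9)
4. W lies on line MR with MW:WR = -1:4 ⇒ W = (-1/6, 4/3)
through F parallel to WM: direction (1/6, -1/3); meets VL at E = (-4/13, 8/13)
E = V + t·(L−V) with t = -5/13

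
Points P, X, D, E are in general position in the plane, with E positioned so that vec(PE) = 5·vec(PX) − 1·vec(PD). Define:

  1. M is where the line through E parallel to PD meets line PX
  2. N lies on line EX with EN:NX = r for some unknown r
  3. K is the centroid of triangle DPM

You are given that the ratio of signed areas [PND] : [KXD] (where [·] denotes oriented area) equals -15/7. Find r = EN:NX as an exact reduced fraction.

Work in coordinates with P = (0, 0), X = (1, 0), D = (0, 1), E = (5, -1).
1. M is where the line through E parallel to PD meets line PX ⇒ M = (5, 0)
2. With EN:NX = r, write λ = r/(r+1) so N = E + λ·(X−E); N is affine-linear in λ
3. K is the centroid of triangle DPM ⇒ K = (5/3, 1/3)
Every point depending on N is an affine combination of N and λ-independent points, so each such coordinate is linear in λ; the λ² term in each signed area is a multiple of (X−E)×(X−E) = 0, so 2·[PND] and 2·[KXD] are each linear in λ. Evaluating at λ=0 and λ=1:
  2·[PND] = -4·λ + 5,   2·[KXD] = -1
So [PND]:[KXD] = (-4·λ + 5) / (-1). Setting this equal to -15/7:
  -4·λ + 5 = -15/7·(-1)  ⇒  λ = 5/7
Then r = λ/(1−λ) = (5/7)/(2/7) = 5/2. Check: with r = 5/2, N = (15/7, -2/7) and [PND]:[KXD] = -15/7 as required.

r = 5/2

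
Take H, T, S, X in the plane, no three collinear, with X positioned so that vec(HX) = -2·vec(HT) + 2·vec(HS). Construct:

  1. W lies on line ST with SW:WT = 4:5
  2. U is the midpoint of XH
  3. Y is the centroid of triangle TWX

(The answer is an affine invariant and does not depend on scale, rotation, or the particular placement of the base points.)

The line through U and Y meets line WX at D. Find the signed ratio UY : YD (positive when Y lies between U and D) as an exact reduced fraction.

UY:YD = 22/5

Choose coordinates H = (0, 0), T = (1, 0), S = (0, 1), X = (-2, 2).
1. W lies on line ST with SW:WT = 4:5 ⇒ W = (4/9, 5/9)
2. U is the midpoint of XH ⇒ U = (-1, 1)
3. Y is the centroid of triangle TWX ⇒ Y = (-5/27, 23/27)
line UY meets WX at D = (0, 9/11)
Y = U + t·(D−U) with t = 22/27, so UY:YD = 22/27:5/27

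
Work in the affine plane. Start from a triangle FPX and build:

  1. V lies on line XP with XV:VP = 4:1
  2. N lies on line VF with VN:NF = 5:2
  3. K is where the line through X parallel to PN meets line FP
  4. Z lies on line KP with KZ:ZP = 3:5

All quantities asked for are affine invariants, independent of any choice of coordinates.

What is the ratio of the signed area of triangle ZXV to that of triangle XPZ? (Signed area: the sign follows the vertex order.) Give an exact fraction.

Assign F = (0, 0), P = (1, 0), X = (0, 1) — the answer is frame-independent, so this choice is without loss of generality.
1. V lies on line XP with XV:VP = 4:1 ⇒ V = (4/5, 1/5)
2. N lies on line VF with VN:NF = 5:2 ⇒ N = (8/35, 2/35)
3. K is where the line through X parallel to PN meets line FP ⇒ K = (27/2, 0)
4. Z lies on line KP with KZ:ZP = 3:5 ⇒ Z = (141/16, 0)
2·[ZXV] = 25/4, 2·[XPZ] = 125/16
[ZXV]:[XPZ] = 25/4:125/16 = 4/5

[ZXV]:[XPZ] = 4/5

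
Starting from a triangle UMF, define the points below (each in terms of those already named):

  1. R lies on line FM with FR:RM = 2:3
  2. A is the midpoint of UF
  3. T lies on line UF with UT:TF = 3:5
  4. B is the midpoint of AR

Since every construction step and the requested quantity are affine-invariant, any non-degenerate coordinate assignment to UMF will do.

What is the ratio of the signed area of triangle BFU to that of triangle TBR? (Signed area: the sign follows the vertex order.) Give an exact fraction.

[BFU]:[TBR] = -8

Work in coordinates with U = (0, 0), M = (1, 0), F = (0, 1).
1. R lies on line FM with FR:RM = 2:3 ⇒ R = (2/5, 3/5)
2. A is the midpoint of UF ⇒ A = (0, 1/2)
3. T lies on line UF with UT:TF = 3:5 ⇒ T = (0, 3/8)
4. B is the midpoint of AR ⇒ B = (1/5, 11/20)
2·[BFU] = 1/5, 2·[TBR] = -1/40
[BFU]:[TBR] = 1/5:-1/40 = -8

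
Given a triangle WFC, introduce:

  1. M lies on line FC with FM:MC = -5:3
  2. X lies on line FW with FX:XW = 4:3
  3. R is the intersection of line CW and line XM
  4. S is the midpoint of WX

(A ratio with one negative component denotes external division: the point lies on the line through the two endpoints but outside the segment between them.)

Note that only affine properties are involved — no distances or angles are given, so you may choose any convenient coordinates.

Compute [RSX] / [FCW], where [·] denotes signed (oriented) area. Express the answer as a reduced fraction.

Work in coordinates with W = (0, 0), F = (1, 0), C = (0, 1).
1. M lies on line FC with FM:MC = -5:3 ⇒ M = (-3/2, 5/2)
2. X lies on line FW with FX:XW = 4:3 ⇒ X = (3/7, 0)
3. R is the intersection of line CW and line XM ⇒ R = (0, 5/9)
4. S is the midpoint of WX ⇒ S = (3/14, 0)
2·[RSX] = 5/42, 2·[FCW] = 1
[RSX]:[FCW] = 5/42:1 = 5/42

[RSX]:[FCW] = 5/42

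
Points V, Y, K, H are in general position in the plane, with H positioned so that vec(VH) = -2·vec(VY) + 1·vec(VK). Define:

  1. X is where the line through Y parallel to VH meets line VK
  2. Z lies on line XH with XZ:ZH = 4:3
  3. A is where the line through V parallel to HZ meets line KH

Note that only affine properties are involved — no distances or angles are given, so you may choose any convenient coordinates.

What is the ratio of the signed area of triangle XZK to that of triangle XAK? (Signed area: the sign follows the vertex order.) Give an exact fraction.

Assign V = (0, 0), Y = (1, 0), K = (0, 1), H = (-2, 1) — the answer is frame-independent, so this choice is without loss of generality.
1. X is where the line through Y parallel to VH meets line VK ⇒ X = (0, 1/2)
2. Z lies on line XH with XZ:ZH = 4:3 ⇒ Z = (-8/7, 11/14)
3. A is where the line through V parallel to HZ meets line KH ⇒ A = (-4, 1)
2·[XZK] = -4/7, 2·[XAK] = -2
[XZK]:[XAK] = -4/7:-2 = 2/7

[XZK]:[XAK] = 2/7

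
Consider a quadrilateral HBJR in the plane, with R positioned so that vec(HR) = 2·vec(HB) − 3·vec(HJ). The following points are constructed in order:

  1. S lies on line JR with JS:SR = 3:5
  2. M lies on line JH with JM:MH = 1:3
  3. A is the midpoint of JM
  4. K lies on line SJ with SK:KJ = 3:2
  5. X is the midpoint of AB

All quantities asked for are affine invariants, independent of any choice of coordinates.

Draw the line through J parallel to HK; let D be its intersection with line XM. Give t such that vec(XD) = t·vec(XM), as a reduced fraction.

Set H = (0, 0), B = (1, 0), J = (0, 1), R = (2, -3); any affine frame gives the same invariant.
1. S lies on line JR with JS:SR = 3:5 ⇒ S = (3/4, -1/2)
2. M lies on line JH with JM:MH = 1:3 ⇒ M = (0, 3/4)
3. A is the midpoint of JM ⇒ A = (0, 7/8)
4. K lies on line SJ with SK:KJ = 3:2 ⇒ K = (3/10, 2/5)
5. X is the midpoint of AB ⇒ X = (1/2, 7/16)
through J parallel to HK: direction (3/10, 2/5); meets XM at D = (-6/47, 39/47)
D = X + t·(M−X) with t = 59/47

t = 59/47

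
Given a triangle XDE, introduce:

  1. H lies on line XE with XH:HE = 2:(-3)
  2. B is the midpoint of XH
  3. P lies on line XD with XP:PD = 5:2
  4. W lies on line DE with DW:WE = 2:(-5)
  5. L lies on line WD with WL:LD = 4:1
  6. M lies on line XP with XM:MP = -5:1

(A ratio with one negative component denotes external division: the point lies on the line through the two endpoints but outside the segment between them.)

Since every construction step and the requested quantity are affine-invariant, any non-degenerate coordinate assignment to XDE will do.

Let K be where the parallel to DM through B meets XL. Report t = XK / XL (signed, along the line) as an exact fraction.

t = 15/2

Assign X = (0, 0), D = (1, 0), E = (0, 1) — the answer is frame-independent, so this choice is without loss of generality.
1. H lies on line XE with XH:HE = 2:(-3) ⇒ H = (0, -2)
2. B is the midpoint of XH ⇒ B = (0, -1)
3. P lies on line XD with XP:PD = 5:2 ⇒ P = (5/7, 0)
4. W lies on line DE with DW:WE = 2:(-5) ⇒ W = (5/3, -2/3)
5. L lies on line WD with WL:LD = 4:1 ⇒ L = (17/15, -2/15)
6. M lies on line XP with XM:MP = -5:1 ⇒ M = (25/28, 0)
through B parallel to DM: direction (-3/28, 0); meets XL at K = (17/2, -1)
K = X + t·(L−X) with t = 15/2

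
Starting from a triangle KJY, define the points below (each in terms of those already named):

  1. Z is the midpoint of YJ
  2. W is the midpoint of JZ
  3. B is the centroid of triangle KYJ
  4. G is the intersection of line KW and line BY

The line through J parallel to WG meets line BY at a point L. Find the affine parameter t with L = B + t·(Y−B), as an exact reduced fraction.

t = -5/7

Work in coordinates with K = (0, 0), J = (1, 0), Y = (0, 1).
1. Z is the midpoint of YJ ⇒ Z = (1/2, 1/2)
2. W is the midpoint of JZ ⇒ W = (3/4, 1/4)
3. B is the centroid of triangle KYJ ⇒ B = (1/3, 1/3)
4. G is the intersection of line KW and line BY ⇒ G = (3/7, 1/7)
through J parallel to WG: direction (-9/28, -3/28); meets BY at L = (4/7, -1/7)
L = B + t·(Y−B) with t = -5/7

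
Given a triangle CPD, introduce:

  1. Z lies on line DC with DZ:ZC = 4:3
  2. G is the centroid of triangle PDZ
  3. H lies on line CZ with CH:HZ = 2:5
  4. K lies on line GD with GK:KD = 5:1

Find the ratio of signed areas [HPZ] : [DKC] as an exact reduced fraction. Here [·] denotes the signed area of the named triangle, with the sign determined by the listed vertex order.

[HPZ]:[DKC] = -270/49

Work in coordinates with C = (0, 0), P = (1, 0), D = (0, 1).
1. Z lies on line DC with DZ:ZC = 4:3 ⇒ Z = (0, 3/7)
2. G is the centroid of triangle PDZ ⇒ G = (1/3, 10/21)
3. H lies on line CZ with CH:HZ = 2:5 ⇒ H = (0, 6/49)
4. K lies on line GD with GK:KD = 5:1 ⇒ K = (1/18, 115/126)
2·[HPZ] = 15/49, 2·[DKC] = -1/18
[HPZ]:[DKC] = 15/49:-1/18 = -270/49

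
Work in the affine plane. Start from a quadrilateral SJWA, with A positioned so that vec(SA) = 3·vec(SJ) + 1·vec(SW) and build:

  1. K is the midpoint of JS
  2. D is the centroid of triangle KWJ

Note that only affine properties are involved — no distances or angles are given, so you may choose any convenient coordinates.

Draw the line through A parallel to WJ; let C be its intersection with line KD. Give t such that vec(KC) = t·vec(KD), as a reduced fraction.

t = 21/2

Assign S = (0, 0), J = (1, 0), W = (0, 1), A = (3, 1) — the answer is frame-independent, so this choice is without loss of generality.
1. K is the midpoint of JS ⇒ K = (1/2, 0)
2. D is the centroid of triangle KWJ ⇒ D = (1/2, 1/3)
through A parallel to WJ: direction (1, -1); meets KD at C = (1/2, 7/2)
C = K + t·(D−K) with t = 21/2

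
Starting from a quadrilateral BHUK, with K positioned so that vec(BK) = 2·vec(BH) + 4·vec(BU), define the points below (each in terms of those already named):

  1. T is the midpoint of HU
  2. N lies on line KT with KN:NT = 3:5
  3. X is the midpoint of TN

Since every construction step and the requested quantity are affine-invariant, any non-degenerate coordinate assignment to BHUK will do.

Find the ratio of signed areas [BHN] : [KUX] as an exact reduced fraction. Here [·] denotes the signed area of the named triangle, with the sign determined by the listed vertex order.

[BHN]:[KUX] = 86/55

Set B = (0, 0), H = (1, 0), U = (0, 1), K = (2, 4); any affine frame gives the same invariant.
1. T is the midpoint of HU ⇒ T = (1/2, 1/2)
2. N lies on line KT with KN:NT = 3:5 ⇒ N = (23/16, 43/16)
3. X is the midpoint of TN ⇒ X = (31/32, 51/32)
2·[BHN] = 43/16, 2·[KUX] = 55/32
[BHN]:[KUX] = 43/16:55/32 = 86/55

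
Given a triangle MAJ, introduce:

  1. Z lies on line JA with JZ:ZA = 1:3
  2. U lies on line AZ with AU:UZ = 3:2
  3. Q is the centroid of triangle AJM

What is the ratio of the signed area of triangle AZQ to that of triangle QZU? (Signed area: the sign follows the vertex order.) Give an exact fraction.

Assign M = (0, 0), A = (1, 0), J = (0, 1) — the answer is frame-independent, so this choice is without loss of generality.
1. Z lies on line JA with JZ:ZA = 1:3 ⇒ Z = (1/4, 3/4)
2. U lies on line AZ with AU:UZ = 3:2 ⇒ U = (11/20, 9/20)
3. Q is the centroid of triangle AJM ⇒ Q = (1/3, 1/3)
2·[AZQ] = 1/4, 2·[QZU] = -1/10
[AZQ]:[QZU] = 1/4:-1/10 = -5/2

[AZQ]:[QZU] = -5/2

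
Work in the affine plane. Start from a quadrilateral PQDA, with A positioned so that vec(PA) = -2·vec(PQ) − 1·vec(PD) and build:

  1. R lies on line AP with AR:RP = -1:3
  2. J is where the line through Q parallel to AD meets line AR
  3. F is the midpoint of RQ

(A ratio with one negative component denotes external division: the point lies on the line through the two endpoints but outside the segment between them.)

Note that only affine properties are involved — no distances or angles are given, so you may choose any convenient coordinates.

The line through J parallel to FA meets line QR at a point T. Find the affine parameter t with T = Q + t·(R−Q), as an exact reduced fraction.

Assign P = (0, 0), Q = (1, 0), D = (0, 1), A = (-2, -1) — the answer is frame-independent, so this choice is without loss of generality.
1. R lies on line AP with AR:RP = -1:3 ⇒ R = (-3, -3/2)
2. J is where the line through Q parallel to AD meets line AR ⇒ J = (2, 1)
3. F is the midpoint of RQ ⇒ F = (-1, -3/4)
through J parallel to FA: direction (-1, -1/4); meets QR at T = (7, 9/4)
T = Q + t·(R−Q) with t = -3/2

t = -3/2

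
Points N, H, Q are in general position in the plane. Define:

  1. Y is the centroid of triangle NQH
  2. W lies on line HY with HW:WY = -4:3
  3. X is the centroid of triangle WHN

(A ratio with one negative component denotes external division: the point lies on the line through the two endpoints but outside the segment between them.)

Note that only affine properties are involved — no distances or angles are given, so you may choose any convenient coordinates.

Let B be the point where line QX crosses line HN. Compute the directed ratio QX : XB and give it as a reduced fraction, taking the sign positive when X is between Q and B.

Choose coordinates N = (0, 0), H = (1, 0), Q = (0, 1).
1. Y is the centroid of triangle NQH ⇒ Y = (1/3, 1/3)
2. W lies on line HY with HW:WY = -4:3 ⇒ W = (-5/3, 4/3)
3. X is the centroid of triangle WHN ⇒ X = (-2/9, 4/9)
line QX meets HN at B = (-2/5, 0)
X = Q + t·(B−Q) with t = 5/9, so QX:XB = 5/9:4/9

QX:XB = 5/4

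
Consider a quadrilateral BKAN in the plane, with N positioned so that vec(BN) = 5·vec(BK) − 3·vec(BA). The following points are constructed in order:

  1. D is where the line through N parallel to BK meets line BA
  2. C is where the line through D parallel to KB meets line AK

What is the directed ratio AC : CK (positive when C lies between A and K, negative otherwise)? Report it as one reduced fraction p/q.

Work in coordinates with B = (0, 0), K = (1, 0), A = (0, 1), N = (5, -3).
1. D is where the line through N parallel to BK meets line BA ⇒ D = (0, -3)
2. C is where the line through D parallel to KB meets line AK ⇒ C = (4, -3)
C = A + t·(K−A) with t = 4, so AC:CK = t:(1−t) = 4:-3

AC:CK = -4/3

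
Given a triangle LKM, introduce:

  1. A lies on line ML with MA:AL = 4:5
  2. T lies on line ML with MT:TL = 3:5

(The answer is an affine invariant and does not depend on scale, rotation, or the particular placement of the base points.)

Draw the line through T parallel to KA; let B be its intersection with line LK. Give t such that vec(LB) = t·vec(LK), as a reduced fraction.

Choose coordinates L = (0, 0), K = (1, 0), M = (0, 1).
1. A lies on line ML with MA:AL = 4:5 ⇒ A = (0, 5/9)
2. T lies on line ML with MT:TL = 3:5 ⇒ T = (0, 5/8)
through T parallel to KA: direction (-1, 5/9); meets LK at B = (9/8, 0)
B = L + t·(K−L) with t = 9/8

t = 9/8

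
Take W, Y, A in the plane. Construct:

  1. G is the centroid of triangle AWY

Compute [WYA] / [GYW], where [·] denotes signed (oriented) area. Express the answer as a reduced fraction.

[WYA]:[GYW] = -3

Choose coordinates W = (0, 0), Y = (1, 0), A = (0, 1).
1. G is the centroid of triangle AWY ⇒ G = (1/3, 1/3)
2·[WYA] = 1, 2·[GYW] = -1/3
[WYA]:[GYW] = 1:-1/3 = -3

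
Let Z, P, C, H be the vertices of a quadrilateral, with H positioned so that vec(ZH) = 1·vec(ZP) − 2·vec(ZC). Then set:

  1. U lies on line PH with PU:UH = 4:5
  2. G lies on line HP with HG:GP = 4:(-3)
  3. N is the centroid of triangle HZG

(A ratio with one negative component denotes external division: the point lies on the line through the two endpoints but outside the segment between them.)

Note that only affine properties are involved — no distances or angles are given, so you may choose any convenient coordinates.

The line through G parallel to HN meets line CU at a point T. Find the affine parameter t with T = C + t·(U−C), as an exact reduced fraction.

t = 135/73

Assign Z = (0, 0), P = (1, 0), C = (0, 1), H = (1, -2) — the answer is frame-independent, so this choice is without loss of generality.
1. U lies on line PH with PU:UH = 4:5 ⇒ U = (1, -8/9)
2. G lies on line HP with HG:GP = 4:(-3) ⇒ G = (1, 6)
3. N is the centroid of triangle HZG ⇒ N = (2/3, 4/3)
through G parallel to HN: direction (-1/3, 10/3); meets CU at T = (135/73, -182/73)
T = C + t·(U−C) with t = 135/73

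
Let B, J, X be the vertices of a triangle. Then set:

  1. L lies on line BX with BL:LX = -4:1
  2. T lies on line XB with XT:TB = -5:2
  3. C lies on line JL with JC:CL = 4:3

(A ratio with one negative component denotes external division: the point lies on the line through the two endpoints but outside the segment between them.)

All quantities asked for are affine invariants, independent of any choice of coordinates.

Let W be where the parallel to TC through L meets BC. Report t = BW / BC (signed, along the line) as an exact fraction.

Assign B = (0, 0), J = (1, 0), X = (0, 1) — the answer is frame-independent, so this choice is without loss of generality.
1. L lies on line BX with BL:LX = -4:1 ⇒ L = (0, 4/3)
2. T lies on line XB with XT:TB = -5:2 ⇒ T = (0, -2/3)
3. C lies on line JL with JC:CL = 4:3 ⇒ C = (3/7, 16/21)
through L parallel to TC: direction (3/7, 10/7); meets BC at W = (-6/7, -32/21)
W = B + t·(C−B) with t = -2

t = -2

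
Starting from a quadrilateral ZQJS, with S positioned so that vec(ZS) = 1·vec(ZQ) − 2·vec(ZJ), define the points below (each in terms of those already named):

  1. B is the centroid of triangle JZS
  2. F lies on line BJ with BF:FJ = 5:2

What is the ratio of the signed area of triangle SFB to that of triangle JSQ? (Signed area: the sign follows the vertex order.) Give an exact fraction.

Set Z = (0, 0), Q = (1, 0), J = (0, 1), S = (1, -2); any affine frame gives the same invariant.
1. B is the centroid of triangle JZS ⇒ B = (1/3, -1/3)
2. F lies on line BJ with BF:FJ = 5:2 ⇒ F = (2/21, 13/21)
2·[SFB] = 5/21, 2·[JSQ] = 2
[SFB]:[JSQ] = 5/21:2 = 5/42

[SFB]:[JSQ] = 5/42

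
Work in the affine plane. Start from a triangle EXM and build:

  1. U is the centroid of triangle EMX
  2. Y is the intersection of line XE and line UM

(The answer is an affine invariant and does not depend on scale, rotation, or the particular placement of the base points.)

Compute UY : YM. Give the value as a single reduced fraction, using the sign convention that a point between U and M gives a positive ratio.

UY:YM = -1/3

Assign E = (0, 0), X = (1, 0), M = (0, 1) — the answer is frame-independent, so this choice is without loss of generality.
1. U is the centroid of triangle EMX ⇒ U = (1/3, 1/3)
2. Y is the intersection of line XE and line UM ⇒ Y = (1/2, 0)
Y = U + t·(M−U) with t = -1/2, so UY:YM = t:(1−t) = -1/2:3/2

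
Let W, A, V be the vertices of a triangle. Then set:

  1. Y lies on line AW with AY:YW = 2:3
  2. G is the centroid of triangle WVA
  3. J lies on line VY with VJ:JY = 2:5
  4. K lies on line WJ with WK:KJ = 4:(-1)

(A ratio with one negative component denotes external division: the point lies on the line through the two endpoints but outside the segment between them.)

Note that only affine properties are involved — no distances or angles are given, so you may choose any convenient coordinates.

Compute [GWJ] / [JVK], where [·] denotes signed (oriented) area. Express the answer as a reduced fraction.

Choose coordinates W = (0, 0), A = (1, 0), V = (0, 1).
1. Y lies on line AW with AY:YW = 2:3 ⇒ Y = (3/5, 0)
2. G is the centroid of triangle WVA ⇒ G = (1/3, 1/3)
3. J lies on line VY with VJ:JY = 2:5 ⇒ J = (6/35, 5/7)
4. K lies on line WJ with WK:KJ = 4:(-1) ⇒ K = (8/35, 20/21)
2·[GWJ] = -19/105, 2·[JVK] = -2/35
[GWJ]:[JVK] = -19/105:-2/35 = 19/6

[GWJ]:[JVK] = 19/6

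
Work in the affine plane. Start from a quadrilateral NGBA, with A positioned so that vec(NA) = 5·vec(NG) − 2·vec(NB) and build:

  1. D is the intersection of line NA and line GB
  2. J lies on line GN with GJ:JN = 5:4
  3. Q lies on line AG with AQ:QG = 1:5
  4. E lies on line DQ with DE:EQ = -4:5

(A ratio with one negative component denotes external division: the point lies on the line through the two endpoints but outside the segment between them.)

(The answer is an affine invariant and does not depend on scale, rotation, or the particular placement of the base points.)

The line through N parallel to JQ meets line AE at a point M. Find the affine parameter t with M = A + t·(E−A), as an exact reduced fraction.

Assign N = (0, 0), G = (1, 0), B = (0, 1), A = (5, -2) — the answer is frame-independent, so this choice is without loss of generality.
1. D is the intersection of line NA and line GB ⇒ D = (5/3, -2/3)
2. J lies on line GN with GJ:JN = 5:4 ⇒ J = (4/9, 0)
3. Q lies on line AG with AQ:QG = 1:5 ⇒ Q = (13/3, -5/3)
4. E lies on line DQ with DE:EQ = -4:5 ⇒ E = (-9, 10/3)
through N parallel to JQ: direction (35/9, -5/3); meets AE at M = (2, -6/7)
M = A + t·(E−A) with t = 3/14

t = 3/14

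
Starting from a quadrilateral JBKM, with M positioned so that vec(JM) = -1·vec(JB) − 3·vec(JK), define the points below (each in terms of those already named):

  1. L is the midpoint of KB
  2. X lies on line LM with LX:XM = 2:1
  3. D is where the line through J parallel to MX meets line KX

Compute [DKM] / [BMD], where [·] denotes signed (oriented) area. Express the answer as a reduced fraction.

Work in coordinates with J = (0, 0), B = (1, 0), K = (0, 1), M = (-1, -3).
1. L is the midpoint of KB ⇒ L = (1/2, 1/2)
2. X lies on line LM with LX:XM = 2:1 ⇒ X = (-1/2, -11/6)
3. D is where the line through J parallel to MX meets line KX ⇒ D = (-3/10, -7/10)
2·[DKM] = 1/2, 2·[BMD] = -5/2
[DKM]:[BMD] = 1/2:-5/2 = -1/5

[DKM]:[BMD] = -1/5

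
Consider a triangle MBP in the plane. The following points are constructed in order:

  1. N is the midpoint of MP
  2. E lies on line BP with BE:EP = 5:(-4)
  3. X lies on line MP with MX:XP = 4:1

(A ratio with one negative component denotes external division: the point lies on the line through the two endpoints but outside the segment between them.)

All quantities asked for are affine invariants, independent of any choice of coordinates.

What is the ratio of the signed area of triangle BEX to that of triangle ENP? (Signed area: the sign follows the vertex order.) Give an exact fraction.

[BEX]:[ENP] = 1/2

Set M = (0, 0), B = (1, 0), P = (0, 1); any affine frame gives the same invariant.
1. N is the midpoint of MP ⇒ N = (0, 1/2)
2. E lies on line BP with BE:EP = 5:(-4) ⇒ E = (-4, 5)
3. X lies on line MP with MX:XP = 4:1 ⇒ X = (0, 4/5)
2·[BEX] = 1, 2·[ENP] = 2
[BEX]:[ENP] = 1:2 = 1/2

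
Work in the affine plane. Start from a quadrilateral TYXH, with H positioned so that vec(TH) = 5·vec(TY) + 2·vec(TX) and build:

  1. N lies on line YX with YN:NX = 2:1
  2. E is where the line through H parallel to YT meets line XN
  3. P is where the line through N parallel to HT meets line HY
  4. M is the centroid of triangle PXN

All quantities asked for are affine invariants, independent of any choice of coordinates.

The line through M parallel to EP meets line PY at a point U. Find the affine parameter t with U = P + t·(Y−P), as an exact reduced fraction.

t = 7/18

Work in coordinates with T = (0, 0), Y = (1, 0), X = (0, 1), H = (5, 2).
1. N lies on line YX with YN:NX = 2:1 ⇒ N = (1/3, 2/3)
2. E is where the line through H parallel to YT meets line XN ⇒ E = (-1, 2)
3. P is where the line through N parallel to HT meets line HY ⇒ P = (31/3, 14/3)
4. M is the centroid of triangle PXN ⇒ M = (32/9, 19/9)
through M parallel to EP: direction (34/3, 8/3); meets PY at U = (181/27, 77/27)
U = P + t·(Y−P) with t = 7/18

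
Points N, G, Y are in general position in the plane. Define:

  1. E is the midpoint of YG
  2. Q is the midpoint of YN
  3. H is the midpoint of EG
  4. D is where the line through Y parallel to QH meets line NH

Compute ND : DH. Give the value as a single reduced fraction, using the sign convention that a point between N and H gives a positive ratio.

Choose coordinates N = (0, 0), G = (1, 0), Y = (0, 1).
1. E is the midpoint of YG ⇒ E = (1/2, 1/2)
2. Q is the midpoint of YN ⇒ Q = (0, 1/2)
3. H is the midpoint of EG ⇒ H = (3/4, 1/4)
4. D is where the line through Y parallel to QH meets line NH ⇒ D = (3/2, 1/2)
D = N + t·(H−N) with t = 2, so ND:DH = t:(1−t) = 2:-1

ND:DH = -2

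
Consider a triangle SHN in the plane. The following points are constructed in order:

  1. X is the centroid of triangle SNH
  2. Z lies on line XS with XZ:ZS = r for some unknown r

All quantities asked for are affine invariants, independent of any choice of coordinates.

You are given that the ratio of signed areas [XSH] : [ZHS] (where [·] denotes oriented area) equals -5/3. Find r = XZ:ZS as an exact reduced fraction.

Set S = (0, 0), H = (1, 0), N = (0, 1); any affine frame gives the same invariant.
1. X is the centroid of triangle SNH ⇒ X = (1/3, 1/3)
2. With XZ:ZS = r, write λ = r/(r+1) so Z = X + λ·(S−X); Z is affine-linear in λ
Every point depending on Z is an affine combination of Z and λ-independent points, so each such coordinate is linear in λ; the λ² term in each signed area is a multiple of (S−X)×(S−X) = 0, so 2·[XSH] and 2·[ZHS] are each linear in λ. Evaluating at λ=0 and λ=1:
  2·[XSH] = 1/3,   2·[ZHS] = 1/3·λ − 1/3
So [XSH]:[ZHS] = (1/3) / (1/3·λ − 1/3). Setting this equal to -5/3:
  1/3 = -5/3·(1/3·λ − 1/3)  ⇒  λ = 2/5
Then r = λ/(1−λ) = (2/5)/(3/5) = 2/3. Check: with r = 2/3, Z = (1/5, 1/5) and [XSH]:[ZHS] = -5/3 as required.

r = 2/3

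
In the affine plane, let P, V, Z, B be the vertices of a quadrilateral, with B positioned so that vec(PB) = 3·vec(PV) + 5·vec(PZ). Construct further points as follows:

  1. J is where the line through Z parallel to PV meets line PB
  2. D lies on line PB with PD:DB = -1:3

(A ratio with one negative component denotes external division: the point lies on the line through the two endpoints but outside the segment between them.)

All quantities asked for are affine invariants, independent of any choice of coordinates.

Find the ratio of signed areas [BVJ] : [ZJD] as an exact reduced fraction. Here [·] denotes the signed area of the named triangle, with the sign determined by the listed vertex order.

[BVJ]:[ZJD] = 40/21

Work in coordinates with P = (0, 0), V = (1, 0), Z = (0, 1), B = (3, 5).
1. J is where the line through Z parallel to PV meets line PB ⇒ J = (3/5, 1)
2. D lies on line PB with PD:DB = -1:3 ⇒ D = (-3/2, -5/2)
2·[BVJ] = -4, 2·[ZJD] = -21/10
[BVJ]:[ZJD] = -4:-21/10 = 40/21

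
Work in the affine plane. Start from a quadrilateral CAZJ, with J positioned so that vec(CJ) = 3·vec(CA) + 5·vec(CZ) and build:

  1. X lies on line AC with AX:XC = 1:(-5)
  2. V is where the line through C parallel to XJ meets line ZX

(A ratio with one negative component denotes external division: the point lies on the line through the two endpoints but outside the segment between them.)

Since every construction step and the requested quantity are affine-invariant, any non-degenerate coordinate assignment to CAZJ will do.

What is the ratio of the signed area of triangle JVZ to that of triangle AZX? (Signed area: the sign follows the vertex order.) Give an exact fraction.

[JVZ]:[AZX] = 7

Assign C = (0, 0), A = (1, 0), Z = (0, 1), J = (3, 5) — the answer is frame-independent, so this choice is without loss of generality.
1. X lies on line AC with AX:XC = 1:(-5) ⇒ X = (5/4, 0)
2. V is where the line through C parallel to XJ meets line ZX ⇒ V = (35/128, 25/32)
2·[JVZ] = -7/4, 2·[AZX] = -1/4
[JVZ]:[AZX] = -7/4:-1/4 = 7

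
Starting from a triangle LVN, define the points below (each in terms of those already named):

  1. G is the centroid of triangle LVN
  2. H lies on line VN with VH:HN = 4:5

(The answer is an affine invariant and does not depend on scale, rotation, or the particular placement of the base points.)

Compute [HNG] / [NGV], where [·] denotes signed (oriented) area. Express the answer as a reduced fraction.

[HNG]:[NGV] = 5/9

Choose coordinates L = (0, 0), V = (1, 0), N = (0, 1).
1. G is the centroid of triangle LVN ⇒ G = (1/3, 1/3)
2. H lies on line VN with VH:HN = 4:5 ⇒ H = (5/9, 4/9)
2·[HNG] = 5/27, 2·[NGV] = 1/3
[HNG]:[NGV] = 5/27:1/3 = 5/9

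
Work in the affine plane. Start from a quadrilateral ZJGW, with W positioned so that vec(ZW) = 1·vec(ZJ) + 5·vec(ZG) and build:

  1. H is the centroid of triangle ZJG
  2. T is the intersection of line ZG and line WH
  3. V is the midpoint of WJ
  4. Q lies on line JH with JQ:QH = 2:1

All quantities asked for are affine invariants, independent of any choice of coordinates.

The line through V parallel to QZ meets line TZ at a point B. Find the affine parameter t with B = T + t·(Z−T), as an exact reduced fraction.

t = 41/20

Choose coordinates Z = (0, 0), J = (1, 0), G = (0, 1), W = (1, 5).
1. H is the centroid of triangle ZJG ⇒ H = (1/3, 1/3)
2. T is the intersection of line ZG and line WH ⇒ T = (0, -2)
3. V is the midpoint of WJ ⇒ V = (1, 5/2)
4. Q lies on line JH with JQ:QH = 2:1 ⇒ Q = (5/9, 2/9)
through V parallel to QZ: direction (-5/9, -2/9); meets TZ at B = (0, 21/10)
B = T + t·(Z−T) with t = 41/20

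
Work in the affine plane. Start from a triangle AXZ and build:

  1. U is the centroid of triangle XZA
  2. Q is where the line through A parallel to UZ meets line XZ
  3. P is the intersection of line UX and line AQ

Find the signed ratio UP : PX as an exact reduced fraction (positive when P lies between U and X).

UP:PX = -1/2

Set A = (0, 0), X = (1, 0), Z = (0, 1); any affine frame gives the same invariant.
1. U is the centroid of triangle XZA ⇒ U = (1/3, 1/3)
2. Q is where the line through A parallel to UZ meets line XZ ⇒ Q = (-1, 2)
3. P is the intersection of line UX and line AQ ⇒ P = (-1/3, 2/3)
P = U + t·(X−U) with t = -1, so UP:PX = t:(1−t) = -1:2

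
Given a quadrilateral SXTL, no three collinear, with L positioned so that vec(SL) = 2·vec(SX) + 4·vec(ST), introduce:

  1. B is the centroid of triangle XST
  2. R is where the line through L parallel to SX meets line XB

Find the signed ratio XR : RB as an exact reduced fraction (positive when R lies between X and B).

Assign S = (0, 0), X = (1, 0), T = (0, 1), L = (2, 4) — the answer is frame-independent, so this choice is without loss of generality.
1. B is the centroid of triangle XST ⇒ B = (1/3, 1/3)
2. R is where the line through L parallel to SX meets line XB ⇒ R = (-7, 4)
R = X + t·(B−X) with t = 12, so XR:RB = t:(1−t) = 12:-11

XR:RB = -12/11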